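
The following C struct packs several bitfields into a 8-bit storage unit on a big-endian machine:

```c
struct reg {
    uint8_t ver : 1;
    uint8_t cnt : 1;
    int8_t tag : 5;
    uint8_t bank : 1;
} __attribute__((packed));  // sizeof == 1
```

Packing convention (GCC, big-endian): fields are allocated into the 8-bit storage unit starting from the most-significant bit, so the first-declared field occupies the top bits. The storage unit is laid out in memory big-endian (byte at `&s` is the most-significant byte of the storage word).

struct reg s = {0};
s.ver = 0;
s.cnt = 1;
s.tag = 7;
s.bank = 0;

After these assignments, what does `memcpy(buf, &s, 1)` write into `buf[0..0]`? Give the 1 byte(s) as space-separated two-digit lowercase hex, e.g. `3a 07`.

4e

ver:1 = 0 → 0x0 << 7 → word 0x00
cnt:1 = 1 → 0x1 << 6 → word 0x40
tag:5 = 7 → 0x7 << 1 → word 0x4e
bank:1 = 0 → 0x0 << 0 → word 0x4e
word = 0x4e → big-endian bytes:
  [0]=0x4e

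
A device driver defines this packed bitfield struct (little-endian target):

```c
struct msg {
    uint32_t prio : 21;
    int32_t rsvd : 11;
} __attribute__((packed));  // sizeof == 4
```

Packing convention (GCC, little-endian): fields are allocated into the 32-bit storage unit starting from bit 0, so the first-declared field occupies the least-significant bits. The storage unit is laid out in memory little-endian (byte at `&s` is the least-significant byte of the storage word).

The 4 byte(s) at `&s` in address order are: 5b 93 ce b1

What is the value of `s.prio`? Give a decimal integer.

[0]=0x5b [1]=0x93 [2]=0xce [3]=0xb1 (little-endian) → word 0xb1ce935b
prio [0+:21] = (word>>0) & 0x1fffff = 955227  ←
rsvd [21+:11] = (word>>21) & 0x7ff = 1422

955227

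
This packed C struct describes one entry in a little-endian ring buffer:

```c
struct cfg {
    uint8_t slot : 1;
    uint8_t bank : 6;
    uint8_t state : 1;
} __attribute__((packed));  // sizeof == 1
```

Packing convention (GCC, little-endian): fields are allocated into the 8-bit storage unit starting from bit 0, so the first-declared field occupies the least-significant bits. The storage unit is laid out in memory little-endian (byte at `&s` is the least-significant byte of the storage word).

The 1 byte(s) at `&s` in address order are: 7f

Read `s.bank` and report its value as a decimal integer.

63

[0]=0x7f (little-endian) → word 0x7f
slot:1 @ bit 0 → (0x7f>>0)&0x1 = 0x1
bank:6 @ bit 1 → (0x7f>>1)&0x3f = 0x3f  ←
state:1 @ bit 7 → (0x7f>>7)&0x1 = 0x0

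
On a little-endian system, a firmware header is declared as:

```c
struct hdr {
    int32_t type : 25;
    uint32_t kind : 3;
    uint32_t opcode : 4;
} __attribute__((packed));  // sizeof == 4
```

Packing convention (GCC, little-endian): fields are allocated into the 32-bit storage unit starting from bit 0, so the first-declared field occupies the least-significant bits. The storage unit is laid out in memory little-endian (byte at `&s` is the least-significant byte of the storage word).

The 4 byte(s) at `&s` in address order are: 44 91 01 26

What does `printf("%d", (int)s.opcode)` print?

2

[0]=0x44 [1]=0x91 [2]=0x01 [3]=0x26 (little-endian) → word 0x26019144
type [0+:25] = (word>>0) & 0x1ffffff = 102724
kind [25+:3] = (word>>25) & 0x7 = 3
opcode [28+:4] = (word>>28) & 0xf = 2  ←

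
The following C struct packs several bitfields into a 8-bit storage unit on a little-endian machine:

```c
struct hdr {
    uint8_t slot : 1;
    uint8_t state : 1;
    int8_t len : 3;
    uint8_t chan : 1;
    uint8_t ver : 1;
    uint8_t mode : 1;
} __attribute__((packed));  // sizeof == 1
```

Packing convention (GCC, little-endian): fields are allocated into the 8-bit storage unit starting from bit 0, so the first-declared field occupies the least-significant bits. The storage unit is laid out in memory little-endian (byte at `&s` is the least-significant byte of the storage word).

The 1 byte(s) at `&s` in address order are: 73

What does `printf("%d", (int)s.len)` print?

-4

[0]=0x73 (little-endian) → word 0x73
slot [0+:1] = (word>>0) & 0x1 = 1
state [1+:1] = (word>>1) & 0x1 = 1
len [2+:3] = (word>>2) & 0x7 = 4  ←
chan [5+:1] = (word>>5) & 0x1 = 1
ver [6+:1] = (word>>6) & 0x1 = 1
mode [7+:1] = (word>>7) & 0x1 = 0
len signed 3b, MSB=1: 4 - 8 = -4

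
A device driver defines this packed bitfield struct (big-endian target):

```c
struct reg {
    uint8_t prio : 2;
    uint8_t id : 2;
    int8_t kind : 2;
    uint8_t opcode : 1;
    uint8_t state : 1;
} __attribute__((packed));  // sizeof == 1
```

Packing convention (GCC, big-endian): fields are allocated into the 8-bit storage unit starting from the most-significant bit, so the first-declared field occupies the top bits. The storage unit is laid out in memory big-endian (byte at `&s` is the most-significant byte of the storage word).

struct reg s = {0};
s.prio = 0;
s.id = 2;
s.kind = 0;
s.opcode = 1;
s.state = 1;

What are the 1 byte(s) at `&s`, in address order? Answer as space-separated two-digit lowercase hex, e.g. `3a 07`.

23

[6+:2] prio=0 & 0x3 = 0x0; word=0x00
[4+:2] id=2 & 0x3 = 0x2; word=0x20
[2+:2] kind=0 & 0x3 = 0x0; word=0x20
[1+:1] opcode=1 & 0x1 = 0x1; word=0x22
[0+:1] state=1 & 0x1 = 0x1; word=0x23
word = 0x23 → big-endian bytes:
  [0]=0x23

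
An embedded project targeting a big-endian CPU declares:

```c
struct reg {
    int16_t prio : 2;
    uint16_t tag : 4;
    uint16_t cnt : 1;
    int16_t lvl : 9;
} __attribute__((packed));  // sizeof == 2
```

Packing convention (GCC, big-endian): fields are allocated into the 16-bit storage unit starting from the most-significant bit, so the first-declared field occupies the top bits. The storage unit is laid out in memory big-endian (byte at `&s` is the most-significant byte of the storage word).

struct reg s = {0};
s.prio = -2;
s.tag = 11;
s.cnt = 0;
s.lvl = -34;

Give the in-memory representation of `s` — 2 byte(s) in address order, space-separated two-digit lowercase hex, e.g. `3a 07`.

ad de

prio (2b) val=-2 bits=0x2 at bit 14: 0x8000
tag (4b) val=11 bits=0xb at bit 10: 0xac00
cnt (1b) val=0 bits=0x0 at bit 9: 0xac00
lvl (9b) val=-34 bits=0x1de at bit 0: 0xadde
word = 0xadde → big-endian bytes:
  [0]=0xad  [1]=0xde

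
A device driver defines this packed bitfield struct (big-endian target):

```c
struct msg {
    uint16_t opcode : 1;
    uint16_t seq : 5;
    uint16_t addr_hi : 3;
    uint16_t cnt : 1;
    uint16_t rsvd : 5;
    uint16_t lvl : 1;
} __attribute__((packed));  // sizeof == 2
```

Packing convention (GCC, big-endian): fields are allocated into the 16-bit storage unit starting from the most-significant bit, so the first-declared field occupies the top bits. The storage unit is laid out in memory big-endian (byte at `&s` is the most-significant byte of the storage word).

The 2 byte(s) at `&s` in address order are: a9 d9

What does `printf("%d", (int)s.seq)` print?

10

[0]=0xa9 [1]=0xd9 (big-endian) → word 0xa9d9
opcode [15+:1] = (word>>15) & 0x1 = 1
seq [10+:5] = (word>>10) & 0x1f = 10  ←
addr_hi [7+:3] = (word>>7) & 0x7 = 3
cnt [6+:1] = (word>>6) & 0x1 = 1
rsvd [1+:5] = (word>>1) & 0x1f = 12
lvl [0+:1] = (word>>0) & 0x1 = 1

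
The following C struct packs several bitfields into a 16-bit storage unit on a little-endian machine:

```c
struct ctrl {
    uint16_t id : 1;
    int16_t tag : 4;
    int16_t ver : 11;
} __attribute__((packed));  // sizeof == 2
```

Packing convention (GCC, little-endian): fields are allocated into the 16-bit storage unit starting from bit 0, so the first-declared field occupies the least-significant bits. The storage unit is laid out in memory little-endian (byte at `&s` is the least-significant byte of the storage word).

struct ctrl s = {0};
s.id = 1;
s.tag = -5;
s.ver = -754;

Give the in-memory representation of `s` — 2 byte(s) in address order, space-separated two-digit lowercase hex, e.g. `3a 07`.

id (1b) val=1 bits=0x1 at bit 0: 0x0001
tag (4b) val=-5 bits=0xb at bit 1: 0x0017
ver (11b) val=-754 bits=0x50e at bit 5: 0xa1d7
word = 0xa1d7 → little-endian bytes:
  [0]=0xd7  [1]=0xa1

d7 a1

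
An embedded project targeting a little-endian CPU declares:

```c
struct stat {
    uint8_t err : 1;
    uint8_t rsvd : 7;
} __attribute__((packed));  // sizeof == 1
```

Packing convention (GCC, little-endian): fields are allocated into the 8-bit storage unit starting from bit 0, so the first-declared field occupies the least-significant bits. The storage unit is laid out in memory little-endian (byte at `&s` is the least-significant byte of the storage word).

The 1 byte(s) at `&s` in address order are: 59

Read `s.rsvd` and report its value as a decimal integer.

44

[0]=0x59 (little-endian) → word 0x59
err:1 @ bit 0 → (0x59>>0)&0x1 = 0x1
rsvd:7 @ bit 1 → (0x59>>1)&0x7f = 0x2c  ←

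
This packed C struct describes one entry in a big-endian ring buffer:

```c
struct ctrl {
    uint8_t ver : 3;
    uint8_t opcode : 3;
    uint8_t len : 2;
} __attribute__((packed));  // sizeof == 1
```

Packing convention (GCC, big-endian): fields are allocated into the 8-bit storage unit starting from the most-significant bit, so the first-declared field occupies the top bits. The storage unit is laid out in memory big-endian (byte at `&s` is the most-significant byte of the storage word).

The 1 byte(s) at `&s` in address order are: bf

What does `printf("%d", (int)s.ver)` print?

5

[0]=0xbf (big-endian) → word 0xbf
ver [5+:3] = (word>>5) & 0x7 = 5  ←
opcode [2+:3] = (word>>2) & 0x7 = 7
len [0+:2] = (word>>0) & 0x3 = 3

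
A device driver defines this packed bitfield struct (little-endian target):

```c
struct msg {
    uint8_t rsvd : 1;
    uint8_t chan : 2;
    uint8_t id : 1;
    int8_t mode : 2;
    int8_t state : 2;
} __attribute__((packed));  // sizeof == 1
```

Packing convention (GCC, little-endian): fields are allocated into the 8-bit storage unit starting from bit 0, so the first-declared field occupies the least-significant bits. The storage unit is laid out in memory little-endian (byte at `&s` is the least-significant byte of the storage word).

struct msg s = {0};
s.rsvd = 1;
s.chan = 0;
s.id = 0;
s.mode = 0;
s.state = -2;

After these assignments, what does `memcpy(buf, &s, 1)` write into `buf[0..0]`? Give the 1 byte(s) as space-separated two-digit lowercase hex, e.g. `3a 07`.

rsvd (1b) val=1 bits=0x1 at bit 0: 0x01
chan (2b) val=0 bits=0x0 at bit 1: 0x01
id (1b) val=0 bits=0x0 at bit 3: 0x01
mode (2b) val=0 bits=0x0 at bit 4: 0x01
state (2b) val=-2 bits=0x2 at bit 6: 0x81
word = 0x81 → little-endian bytes:
  [0]=0x81

81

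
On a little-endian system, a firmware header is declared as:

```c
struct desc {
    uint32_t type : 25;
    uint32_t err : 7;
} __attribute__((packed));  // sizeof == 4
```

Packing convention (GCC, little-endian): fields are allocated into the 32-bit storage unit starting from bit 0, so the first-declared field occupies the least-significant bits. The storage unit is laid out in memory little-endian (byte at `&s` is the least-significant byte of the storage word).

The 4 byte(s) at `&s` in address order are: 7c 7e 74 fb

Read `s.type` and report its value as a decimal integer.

[0]=0x7c [1]=0x7e [2]=0x74 [3]=0xfb (little-endian) → word 0xfb747e7c
type:25 @ bit 0 → (0xfb747e7c>>0)&0x1ffffff = 0x1747e7c  ←
err:7 @ bit 25 → (0xfb747e7c>>25)&0x7f = 0x7d

24411772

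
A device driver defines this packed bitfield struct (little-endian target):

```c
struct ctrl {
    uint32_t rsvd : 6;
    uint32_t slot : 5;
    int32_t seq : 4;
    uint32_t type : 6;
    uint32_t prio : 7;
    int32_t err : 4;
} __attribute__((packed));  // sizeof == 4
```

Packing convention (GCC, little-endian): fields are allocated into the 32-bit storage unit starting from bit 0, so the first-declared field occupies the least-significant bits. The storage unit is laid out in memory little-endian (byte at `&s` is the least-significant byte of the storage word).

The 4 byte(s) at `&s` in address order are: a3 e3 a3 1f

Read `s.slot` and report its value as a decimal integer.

[0]=0xa3 [1]=0xe3 [2]=0xa3 [3]=0x1f (little-endian) → word 0x1fa3e3a3
rsvd [0+:6] = (word>>0) & 0x3f = 35
slot [6+:5] = (word>>6) & 0x1f = 14  ←
seq [11+:4] = (word>>11) & 0xf = 12
type [15+:6] = (word>>15) & 0x3f = 7
prio [21+:7] = (word>>21) & 0x7f = 125
err [28+:4] = (word>>28) & 0xf = 1

14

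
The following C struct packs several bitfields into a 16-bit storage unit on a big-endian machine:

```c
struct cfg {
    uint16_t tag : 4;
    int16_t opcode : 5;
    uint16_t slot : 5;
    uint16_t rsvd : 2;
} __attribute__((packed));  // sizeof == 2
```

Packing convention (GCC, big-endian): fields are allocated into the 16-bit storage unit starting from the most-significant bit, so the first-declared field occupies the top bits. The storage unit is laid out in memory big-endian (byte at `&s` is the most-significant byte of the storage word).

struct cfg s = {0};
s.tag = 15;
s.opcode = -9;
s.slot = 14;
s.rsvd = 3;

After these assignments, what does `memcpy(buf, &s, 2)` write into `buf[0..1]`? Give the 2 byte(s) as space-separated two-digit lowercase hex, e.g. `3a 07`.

tag (4b) val=15 bits=0xf at bit 12: 0xf000
opcode (5b) val=-9 bits=0x17 at bit 7: 0xfb80
slot (5b) val=14 bits=0xe at bit 2: 0xfbb8
rsvd (2b) val=3 bits=0x3 at bit 0: 0xfbbb
word = 0xfbbb → big-endian bytes:
  [0]=0xfb  [1]=0xbb

fb bb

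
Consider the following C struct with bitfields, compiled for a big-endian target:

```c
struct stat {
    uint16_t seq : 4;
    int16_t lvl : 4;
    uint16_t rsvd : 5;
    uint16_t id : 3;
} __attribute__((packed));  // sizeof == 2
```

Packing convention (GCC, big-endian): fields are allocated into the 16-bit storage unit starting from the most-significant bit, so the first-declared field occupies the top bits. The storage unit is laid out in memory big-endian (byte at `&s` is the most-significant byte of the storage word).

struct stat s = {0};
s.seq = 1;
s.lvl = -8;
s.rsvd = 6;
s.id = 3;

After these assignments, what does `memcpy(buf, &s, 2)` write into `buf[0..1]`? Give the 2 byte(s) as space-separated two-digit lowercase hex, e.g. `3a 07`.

seq (4b) val=1 bits=0x1 at bit 12: 0x1000
lvl (4b) val=-8 bits=0x8 at bit 8: 0x1800
rsvd (5b) val=6 bits=0x6 at bit 3: 0x1830
id (3b) val=3 bits=0x3 at bit 0: 0x1833
word = 0x1833 → big-endian bytes:
  [0]=0x18  [1]=0x33

18 33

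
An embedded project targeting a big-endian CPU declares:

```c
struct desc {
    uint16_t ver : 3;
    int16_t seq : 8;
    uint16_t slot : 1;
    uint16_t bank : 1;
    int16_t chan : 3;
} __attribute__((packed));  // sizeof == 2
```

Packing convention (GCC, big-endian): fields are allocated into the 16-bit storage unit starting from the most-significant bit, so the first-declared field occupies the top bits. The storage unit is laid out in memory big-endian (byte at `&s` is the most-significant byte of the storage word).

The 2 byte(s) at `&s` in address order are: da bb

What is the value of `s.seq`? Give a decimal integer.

-43

[0]=0xda [1]=0xbb (big-endian) → word 0xdabb
ver:3 @ bit 13 → (0xdabb>>13)&0x7 = 0x6
seq:8 @ bit 5 → (0xdabb>>5)&0xff = 0xd5  ←
slot:1 @ bit 4 → (0xdabb>>4)&0x1 = 0x1
bank:1 @ bit 3 → (0xdabb>>3)&0x1 = 0x1
chan:3 @ bit 0 → (0xdabb>>0)&0x7 = 0x3
seq signed 8b, MSB=1: 213 - 256 = -43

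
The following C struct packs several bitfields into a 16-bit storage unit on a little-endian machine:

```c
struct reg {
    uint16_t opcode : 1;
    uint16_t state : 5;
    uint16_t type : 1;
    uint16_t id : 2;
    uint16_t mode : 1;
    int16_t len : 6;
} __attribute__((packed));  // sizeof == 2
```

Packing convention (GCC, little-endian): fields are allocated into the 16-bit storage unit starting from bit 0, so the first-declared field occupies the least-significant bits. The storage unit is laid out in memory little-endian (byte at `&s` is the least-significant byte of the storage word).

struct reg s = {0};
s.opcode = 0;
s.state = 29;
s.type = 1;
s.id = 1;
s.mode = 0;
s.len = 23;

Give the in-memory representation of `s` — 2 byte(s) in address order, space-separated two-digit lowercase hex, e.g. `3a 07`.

[0+:1] opcode=0 & 0x1 = 0x0; word=0x0000
[1+:5] state=29 & 0x1f = 0x1d; word=0x003a
[6+:1] type=1 & 0x1 = 0x1; word=0x007a
[7+:2] id=1 & 0x3 = 0x1; word=0x00fa
[9+:1] mode=0 & 0x1 = 0x0; word=0x00fa
[10+:6] len=23 & 0x3f = 0x17; word=0x5cfa
word = 0x5cfa → little-endian bytes:
  [0]=0xfa  [1]=0x5c

fa 5c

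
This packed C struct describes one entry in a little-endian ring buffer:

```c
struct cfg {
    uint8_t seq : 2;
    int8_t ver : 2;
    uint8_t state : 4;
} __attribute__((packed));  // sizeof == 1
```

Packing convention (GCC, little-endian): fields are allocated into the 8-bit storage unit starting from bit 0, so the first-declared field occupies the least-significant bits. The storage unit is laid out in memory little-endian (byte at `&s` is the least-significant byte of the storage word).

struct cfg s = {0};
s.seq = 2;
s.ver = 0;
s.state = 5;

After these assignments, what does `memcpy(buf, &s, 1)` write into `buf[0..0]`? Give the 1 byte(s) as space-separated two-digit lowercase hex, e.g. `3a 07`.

[0+:2] seq=2 & 0x3 = 0x2; word=0x02
[2+:2] ver=0 & 0x3 = 0x0; word=0x02
[4+:4] state=5 & 0xf = 0x5; word=0x52
word = 0x52 → little-endian bytes:
  [0]=0x52

52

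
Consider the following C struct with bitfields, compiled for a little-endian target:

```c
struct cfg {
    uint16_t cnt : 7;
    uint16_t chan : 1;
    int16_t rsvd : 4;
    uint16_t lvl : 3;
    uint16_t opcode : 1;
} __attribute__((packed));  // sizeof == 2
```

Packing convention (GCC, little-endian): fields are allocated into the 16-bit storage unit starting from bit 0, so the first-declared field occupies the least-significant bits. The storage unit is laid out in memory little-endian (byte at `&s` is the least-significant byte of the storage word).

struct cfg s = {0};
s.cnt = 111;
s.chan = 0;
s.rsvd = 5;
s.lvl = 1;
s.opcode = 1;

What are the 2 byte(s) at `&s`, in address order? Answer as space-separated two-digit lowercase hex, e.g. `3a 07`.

6f 95

[0+:7] cnt=111 & 0x7f = 0x6f; word=0x006f
[7+:1] chan=0 & 0x1 = 0x0; word=0x006f
[8+:4] rsvd=5 & 0xf = 0x5; word=0x056f
[12+:3] lvl=1 & 0x7 = 0x1; word=0x156f
[15+:1] opcode=1 & 0x1 = 0x1; word=0x956f
word = 0x956f → little-endian bytes:
  [0]=0x6f  [1]=0x95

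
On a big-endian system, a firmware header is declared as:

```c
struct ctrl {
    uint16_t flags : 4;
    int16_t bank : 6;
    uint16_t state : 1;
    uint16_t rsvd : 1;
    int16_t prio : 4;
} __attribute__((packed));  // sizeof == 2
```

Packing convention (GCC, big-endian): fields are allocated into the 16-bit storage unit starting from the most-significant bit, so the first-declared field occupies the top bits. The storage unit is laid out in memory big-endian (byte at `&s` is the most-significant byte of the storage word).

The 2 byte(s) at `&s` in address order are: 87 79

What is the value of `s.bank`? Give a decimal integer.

[0]=0x87 [1]=0x79 (big-endian) → word 0x8779
flags [12+:4] = (word>>12) & 0xf = 8
bank [6+:6] = (word>>6) & 0x3f = 29  ←
state [5+:1] = (word>>5) & 0x1 = 1
rsvd [4+:1] = (word>>4) & 0x1 = 1
prio [0+:4] = (word>>0) & 0xf = 9
bank signed 6b, MSB=0: value = 29

29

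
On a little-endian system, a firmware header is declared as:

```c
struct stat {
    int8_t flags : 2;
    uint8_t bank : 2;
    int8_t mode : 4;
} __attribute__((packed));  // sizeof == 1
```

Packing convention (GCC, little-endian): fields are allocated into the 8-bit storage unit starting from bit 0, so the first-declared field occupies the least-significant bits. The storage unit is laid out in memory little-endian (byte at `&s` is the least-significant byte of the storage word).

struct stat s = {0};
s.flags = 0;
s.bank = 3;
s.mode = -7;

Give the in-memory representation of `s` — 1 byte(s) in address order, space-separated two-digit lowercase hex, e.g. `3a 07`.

9c

flags:2 = 0 → 0x0 << 0 → word 0x00
bank:2 = 3 → 0x3 << 2 → word 0x0c
mode:4 = -7 → 0x9 << 4 → word 0x9c
word = 0x9c → little-endian bytes:
  [0]=0x9c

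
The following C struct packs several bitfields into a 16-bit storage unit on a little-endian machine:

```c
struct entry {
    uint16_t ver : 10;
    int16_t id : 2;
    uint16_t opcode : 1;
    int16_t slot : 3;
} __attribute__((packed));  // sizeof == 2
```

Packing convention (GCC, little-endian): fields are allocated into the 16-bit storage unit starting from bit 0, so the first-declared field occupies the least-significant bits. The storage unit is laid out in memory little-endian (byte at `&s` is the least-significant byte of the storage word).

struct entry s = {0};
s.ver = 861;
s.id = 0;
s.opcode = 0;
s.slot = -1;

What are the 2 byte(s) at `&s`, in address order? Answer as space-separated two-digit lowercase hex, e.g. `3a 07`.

5d e3

ver (10b) val=861 bits=0x35d at bit 0: 0x035d
id (2b) val=0 bits=0x0 at bit 10: 0x035d
opcode (1b) val=0 bits=0x0 at bit 12: 0x035d
slot (3b) val=-1 bits=0x7 at bit 13: 0xe35d
word = 0xe35d → little-endian bytes:
  [0]=0x5d  [1]=0xe3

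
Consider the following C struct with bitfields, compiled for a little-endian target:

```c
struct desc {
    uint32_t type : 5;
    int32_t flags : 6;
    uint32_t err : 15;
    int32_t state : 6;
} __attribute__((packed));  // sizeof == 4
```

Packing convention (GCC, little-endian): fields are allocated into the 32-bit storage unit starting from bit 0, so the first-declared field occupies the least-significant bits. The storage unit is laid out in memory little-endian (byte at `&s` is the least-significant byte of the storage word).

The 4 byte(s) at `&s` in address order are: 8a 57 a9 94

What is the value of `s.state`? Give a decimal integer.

-27

[0]=0x8a [1]=0x57 [2]=0xa9 [3]=0x94 (little-endian) → word 0x94a9578a
type:5 @ bit 0 → (0x94a9578a>>0)&0x1f = 0xa
flags:6 @ bit 5 → (0x94a9578a>>5)&0x3f = 0x3c
err:15 @ bit 11 → (0x94a9578a>>11)&0x7fff = 0x152a
state:6 @ bit 26 → (0x94a9578a>>26)&0x3f = 0x25  ←
state signed 6b, MSB=1: 37 - 64 = -27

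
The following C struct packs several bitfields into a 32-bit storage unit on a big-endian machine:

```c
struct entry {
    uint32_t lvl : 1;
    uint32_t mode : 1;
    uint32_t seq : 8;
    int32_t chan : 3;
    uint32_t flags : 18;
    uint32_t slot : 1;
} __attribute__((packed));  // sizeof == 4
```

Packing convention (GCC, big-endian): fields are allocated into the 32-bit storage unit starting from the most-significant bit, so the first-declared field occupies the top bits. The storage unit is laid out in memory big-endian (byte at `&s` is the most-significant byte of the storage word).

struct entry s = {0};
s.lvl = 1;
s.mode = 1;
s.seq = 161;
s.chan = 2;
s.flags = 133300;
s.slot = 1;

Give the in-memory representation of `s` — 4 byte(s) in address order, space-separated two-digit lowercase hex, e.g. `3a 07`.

lvl:1 = 1 → 0x1 << 31 → word 0x80000000
mode:1 = 1 → 0x1 << 30 → word 0xc0000000
seq:8 = 161 → 0xa1 << 22 → word 0xe8400000
chan:3 = 2 → 0x2 << 19 → word 0xe8500000
flags:18 = 133300 → 0x208b4 << 1 → word 0xe8541168
slot:1 = 1 → 0x1 << 0 → word 0xe8541169
word = 0xe8541169 → big-endian bytes:
  [0]=0xe8  [1]=0x54  [2]=0x11  [3]=0x69

e8 54 11 69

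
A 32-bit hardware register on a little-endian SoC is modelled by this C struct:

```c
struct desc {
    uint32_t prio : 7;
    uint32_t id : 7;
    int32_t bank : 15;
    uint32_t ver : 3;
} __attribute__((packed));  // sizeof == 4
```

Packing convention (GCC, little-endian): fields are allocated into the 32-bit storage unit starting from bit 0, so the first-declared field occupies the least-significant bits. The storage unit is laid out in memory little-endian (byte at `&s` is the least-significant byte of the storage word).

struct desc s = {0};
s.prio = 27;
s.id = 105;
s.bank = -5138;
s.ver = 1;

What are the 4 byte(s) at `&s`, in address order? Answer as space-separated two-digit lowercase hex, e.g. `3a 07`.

9b b4 fb 3a

prio (7b) val=27 bits=0x1b at bit 0: 0x0000001b
id (7b) val=105 bits=0x69 at bit 7: 0x0000349b
bank (15b) val=-5138 bits=0x6bee at bit 14: 0x1afbb49b
ver (3b) val=1 bits=0x1 at bit 29: 0x3afbb49b
word = 0x3afbb49b → little-endian bytes:
  [0]=0x9b  [1]=0xb4  [2]=0xfb  [3]=0x3a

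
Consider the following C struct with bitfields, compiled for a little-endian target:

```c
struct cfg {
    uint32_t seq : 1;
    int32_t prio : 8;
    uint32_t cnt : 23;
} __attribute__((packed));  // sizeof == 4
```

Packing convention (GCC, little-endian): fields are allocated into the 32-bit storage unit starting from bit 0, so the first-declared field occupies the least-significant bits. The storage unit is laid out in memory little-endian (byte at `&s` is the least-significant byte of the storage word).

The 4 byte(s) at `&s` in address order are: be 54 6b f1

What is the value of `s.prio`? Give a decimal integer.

[0]=0xbe [1]=0x54 [2]=0x6b [3]=0xf1 (little-endian) → word 0xf16b54be
seq [0+:1] = (word>>0) & 0x1 = 0
prio [1+:8] = (word>>1) & 0xff = 95  ←
cnt [9+:23] = (word>>9) & 0x7fffff = 7910826
prio signed 8b, MSB=0: value = 95

95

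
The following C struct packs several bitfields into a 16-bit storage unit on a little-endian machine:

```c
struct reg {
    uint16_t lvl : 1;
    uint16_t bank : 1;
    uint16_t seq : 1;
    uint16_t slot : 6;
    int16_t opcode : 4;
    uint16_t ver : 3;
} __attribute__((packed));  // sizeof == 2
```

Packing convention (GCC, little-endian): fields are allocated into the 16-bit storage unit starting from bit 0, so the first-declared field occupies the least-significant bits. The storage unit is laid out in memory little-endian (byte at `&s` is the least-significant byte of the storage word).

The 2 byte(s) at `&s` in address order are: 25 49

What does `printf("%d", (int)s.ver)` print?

[0]=0x25 [1]=0x49 (little-endian) → word 0x4925
lvl:1 @ bit 0 → (0x4925>>0)&0x1 = 0x1
bank:1 @ bit 1 → (0x4925>>1)&0x1 = 0x0
seq:1 @ bit 2 → (0x4925>>2)&0x1 = 0x1
slot:6 @ bit 3 → (0x4925>>3)&0x3f = 0x24
opcode:4 @ bit 9 → (0x4925>>9)&0xf = 0x4
ver:3 @ bit 13 → (0x4925>>13)&0x7 = 0x2  ←

2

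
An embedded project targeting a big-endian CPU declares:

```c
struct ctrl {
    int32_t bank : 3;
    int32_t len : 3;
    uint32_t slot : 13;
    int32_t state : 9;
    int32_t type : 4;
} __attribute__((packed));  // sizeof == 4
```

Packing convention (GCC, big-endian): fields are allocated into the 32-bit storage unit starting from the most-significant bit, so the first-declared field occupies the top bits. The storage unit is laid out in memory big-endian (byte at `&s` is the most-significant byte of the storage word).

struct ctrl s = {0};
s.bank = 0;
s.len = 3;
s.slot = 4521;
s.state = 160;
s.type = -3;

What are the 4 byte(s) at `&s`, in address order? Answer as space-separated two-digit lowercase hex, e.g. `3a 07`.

0e 35 2a 0d

bank (3b) val=0 bits=0x0 at bit 29: 0x00000000
len (3b) val=3 bits=0x3 at bit 26: 0x0c000000
slot (13b) val=4521 bits=0x11a9 at bit 13: 0x0e352000
state (9b) val=160 bits=0xa0 at bit 4: 0x0e352a00
type (4b) val=-3 bits=0xd at bit 0: 0x0e352a0d
word = 0x0e352a0d → big-endian bytes:
  [0]=0x0e  [1]=0x35  [2]=0x2a  [3]=0x0d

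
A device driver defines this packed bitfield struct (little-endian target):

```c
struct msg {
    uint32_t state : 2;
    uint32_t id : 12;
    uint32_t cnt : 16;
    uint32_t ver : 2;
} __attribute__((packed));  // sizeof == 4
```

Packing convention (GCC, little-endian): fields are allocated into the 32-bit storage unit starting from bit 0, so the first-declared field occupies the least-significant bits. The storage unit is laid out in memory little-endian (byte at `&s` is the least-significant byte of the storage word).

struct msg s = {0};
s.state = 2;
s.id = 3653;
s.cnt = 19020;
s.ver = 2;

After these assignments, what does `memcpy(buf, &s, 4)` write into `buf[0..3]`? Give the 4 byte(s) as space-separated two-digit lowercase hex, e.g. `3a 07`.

state (2b) val=2 bits=0x2 at bit 0: 0x00000002
id (12b) val=3653 bits=0xe45 at bit 2: 0x00003916
cnt (16b) val=19020 bits=0x4a4c at bit 14: 0x12933916
ver (2b) val=2 bits=0x2 at bit 30: 0x92933916
word = 0x92933916 → little-endian bytes:
  [0]=0x16  [1]=0x39  [2]=0x93  [3]=0x92

16 39 93 92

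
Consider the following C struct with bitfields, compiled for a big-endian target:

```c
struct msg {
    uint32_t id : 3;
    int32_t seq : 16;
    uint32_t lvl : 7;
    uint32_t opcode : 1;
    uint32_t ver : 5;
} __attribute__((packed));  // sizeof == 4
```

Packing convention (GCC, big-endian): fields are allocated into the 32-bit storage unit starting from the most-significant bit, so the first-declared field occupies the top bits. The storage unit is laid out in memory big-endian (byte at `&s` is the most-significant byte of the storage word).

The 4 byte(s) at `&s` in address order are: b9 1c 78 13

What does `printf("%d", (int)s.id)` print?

[0]=0xb9 [1]=0x1c [2]=0x78 [3]=0x13 (big-endian) → word 0xb91c7813
id:3 @ bit 29 → (0xb91c7813>>29)&0x7 = 0x5  ←
seq:16 @ bit 13 → (0xb91c7813>>13)&0xffff = 0xc8e3
lvl:7 @ bit 6 → (0xb91c7813>>6)&0x7f = 0x60
opcode:1 @ bit 5 → (0xb91c7813>>5)&0x1 = 0x0
ver:5 @ bit 0 → (0xb91c7813>>0)&0x1f = 0x13

5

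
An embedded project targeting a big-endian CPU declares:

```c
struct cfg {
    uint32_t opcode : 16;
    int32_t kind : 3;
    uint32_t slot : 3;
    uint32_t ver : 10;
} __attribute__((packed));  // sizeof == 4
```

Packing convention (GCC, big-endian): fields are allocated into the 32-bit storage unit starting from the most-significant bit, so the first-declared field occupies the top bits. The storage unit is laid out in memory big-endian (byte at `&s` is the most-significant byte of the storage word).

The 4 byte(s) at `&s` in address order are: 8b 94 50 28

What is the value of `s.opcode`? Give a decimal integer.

35732

[0]=0x8b [1]=0x94 [2]=0x50 [3]=0x28 (big-endian) → word 0x8b945028
opcode:16 @ bit 16 → (0x8b945028>>16)&0xffff = 0x8b94  ←
kind:3 @ bit 13 → (0x8b945028>>13)&0x7 = 0x2
slot:3 @ bit 10 → (0x8b945028>>10)&0x7 = 0x4
ver:10 @ bit 0 → (0x8b945028>>0)&0x3ff = 0x28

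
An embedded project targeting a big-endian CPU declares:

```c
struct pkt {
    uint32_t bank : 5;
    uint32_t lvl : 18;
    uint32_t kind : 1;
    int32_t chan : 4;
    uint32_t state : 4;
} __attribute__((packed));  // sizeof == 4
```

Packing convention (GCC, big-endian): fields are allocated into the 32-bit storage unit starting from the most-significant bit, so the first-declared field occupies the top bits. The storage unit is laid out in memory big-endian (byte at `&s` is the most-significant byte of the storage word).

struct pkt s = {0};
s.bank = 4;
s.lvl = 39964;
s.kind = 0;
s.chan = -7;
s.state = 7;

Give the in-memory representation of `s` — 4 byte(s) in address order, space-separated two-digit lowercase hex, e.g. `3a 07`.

21 38 38 97

bank:5 = 4 → 0x4 << 27 → word 0x20000000
lvl:18 = 39964 → 0x9c1c << 9 → word 0x21383800
kind:1 = 0 → 0x0 << 8 → word 0x21383800
chan:4 = -7 → 0x9 << 4 → word 0x21383890
state:4 = 7 → 0x7 << 0 → word 0x21383897
word = 0x21383897 → big-endian bytes:
  [0]=0x21  [1]=0x38  [2]=0x38  [3]=0x97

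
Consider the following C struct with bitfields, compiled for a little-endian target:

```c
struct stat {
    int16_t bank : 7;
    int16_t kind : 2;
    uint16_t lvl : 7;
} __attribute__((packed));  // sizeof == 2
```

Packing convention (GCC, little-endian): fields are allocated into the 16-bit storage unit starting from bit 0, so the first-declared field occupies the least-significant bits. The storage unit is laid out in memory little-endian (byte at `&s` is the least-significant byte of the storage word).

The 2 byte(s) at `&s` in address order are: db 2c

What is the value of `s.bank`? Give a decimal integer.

[0]=0xdb [1]=0x2c (little-endian) → word 0x2cdb
bank [0+:7] = (word>>0) & 0x7f = 91  ←
kind [7+:2] = (word>>7) & 0x3 = 1
lvl [9+:7] = (word>>9) & 0x7f = 22
bank signed 7b, MSB=1: 91 - 128 = -37

-37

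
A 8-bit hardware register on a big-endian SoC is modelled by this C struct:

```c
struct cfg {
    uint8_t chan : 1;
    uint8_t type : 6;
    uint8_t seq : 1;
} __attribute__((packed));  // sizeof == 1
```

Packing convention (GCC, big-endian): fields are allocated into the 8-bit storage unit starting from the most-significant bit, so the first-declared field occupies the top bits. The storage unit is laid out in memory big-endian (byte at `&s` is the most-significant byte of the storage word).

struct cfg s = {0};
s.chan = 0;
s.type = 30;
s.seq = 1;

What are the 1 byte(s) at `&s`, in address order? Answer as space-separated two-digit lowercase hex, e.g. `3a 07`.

chan (1b) val=0 bits=0x0 at bit 7: 0x00
type (6b) val=30 bits=0x1e at bit 1: 0x3c
seq (1b) val=1 bits=0x1 at bit 0: 0x3d
word = 0x3d → big-endian bytes:
  [0]=0x3d

3d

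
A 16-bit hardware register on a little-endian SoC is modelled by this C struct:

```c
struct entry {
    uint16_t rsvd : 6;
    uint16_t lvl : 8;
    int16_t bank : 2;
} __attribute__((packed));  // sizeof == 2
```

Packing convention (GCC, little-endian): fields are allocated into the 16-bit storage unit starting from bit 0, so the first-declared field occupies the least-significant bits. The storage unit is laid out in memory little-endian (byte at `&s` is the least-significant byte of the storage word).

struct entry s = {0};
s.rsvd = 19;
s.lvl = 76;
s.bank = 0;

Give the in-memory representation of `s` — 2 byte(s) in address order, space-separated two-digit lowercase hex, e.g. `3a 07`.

[0+:6] rsvd=19 & 0x3f = 0x13; word=0x0013
[6+:8] lvl=76 & 0xff = 0x4c; word=0x1313
[14+:2] bank=0 & 0x3 = 0x0; word=0x1313
word = 0x1313 → little-endian bytes:
  [0]=0x13  [1]=0x13

13 13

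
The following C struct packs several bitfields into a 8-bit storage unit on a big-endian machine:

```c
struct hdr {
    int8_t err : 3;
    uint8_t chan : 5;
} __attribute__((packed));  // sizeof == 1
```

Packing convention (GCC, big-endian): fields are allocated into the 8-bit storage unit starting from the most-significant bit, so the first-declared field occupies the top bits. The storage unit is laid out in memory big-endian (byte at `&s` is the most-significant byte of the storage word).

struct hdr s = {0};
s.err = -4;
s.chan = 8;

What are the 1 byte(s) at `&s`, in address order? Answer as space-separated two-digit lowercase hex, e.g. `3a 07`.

[5+:3] err=-4 & 0x7 = 0x4; word=0x80
[0+:5] chan=8 & 0x1f = 0x8; word=0x88
word = 0x88 → big-endian bytes:
  [0]=0x88

88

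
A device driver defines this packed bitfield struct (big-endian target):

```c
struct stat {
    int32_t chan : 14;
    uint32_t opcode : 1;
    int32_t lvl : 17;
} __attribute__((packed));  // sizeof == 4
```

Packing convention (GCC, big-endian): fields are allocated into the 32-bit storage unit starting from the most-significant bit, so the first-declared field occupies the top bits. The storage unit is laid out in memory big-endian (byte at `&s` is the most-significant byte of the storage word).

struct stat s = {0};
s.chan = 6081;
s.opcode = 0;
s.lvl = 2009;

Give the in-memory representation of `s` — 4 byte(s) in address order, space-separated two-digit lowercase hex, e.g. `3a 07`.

chan (14b) val=6081 bits=0x17c1 at bit 18: 0x5f040000
opcode (1b) val=0 bits=0x0 at bit 17: 0x5f040000
lvl (17b) val=2009 bits=0x7d9 at bit 0: 0x5f0407d9
word = 0x5f0407d9 → big-endian bytes:
  [0]=0x5f  [1]=0x04  [2]=0x07  [3]=0xd9

5f 04 07 d9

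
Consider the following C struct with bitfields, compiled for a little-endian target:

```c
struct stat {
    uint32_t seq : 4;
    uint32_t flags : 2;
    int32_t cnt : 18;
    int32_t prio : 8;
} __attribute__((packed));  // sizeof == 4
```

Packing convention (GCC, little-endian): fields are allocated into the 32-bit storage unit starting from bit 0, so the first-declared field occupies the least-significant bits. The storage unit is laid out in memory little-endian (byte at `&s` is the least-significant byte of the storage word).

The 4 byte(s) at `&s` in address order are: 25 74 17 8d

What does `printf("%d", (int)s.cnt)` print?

[0]=0x25 [1]=0x74 [2]=0x17 [3]=0x8d (little-endian) → word 0x8d177425
seq [0+:4] = (word>>0) & 0xf = 5
flags [4+:2] = (word>>4) & 0x3 = 2
cnt [6+:18] = (word>>6) & 0x3ffff = 24016  ←
prio [24+:8] = (word>>24) & 0xff = 141
cnt signed 18b, MSB=0: value = 24016

24016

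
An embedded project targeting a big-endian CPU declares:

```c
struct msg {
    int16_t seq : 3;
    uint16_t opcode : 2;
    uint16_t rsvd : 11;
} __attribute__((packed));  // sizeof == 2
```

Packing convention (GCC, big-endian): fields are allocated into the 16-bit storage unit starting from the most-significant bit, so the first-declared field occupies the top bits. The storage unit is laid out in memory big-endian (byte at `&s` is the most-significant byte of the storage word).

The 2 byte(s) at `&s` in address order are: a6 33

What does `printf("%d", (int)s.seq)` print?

-3

[0]=0xa6 [1]=0x33 (big-endian) → word 0xa633
seq:3 @ bit 13 → (0xa633>>13)&0x7 = 0x5  ←
opcode:2 @ bit 11 → (0xa633>>11)&0x3 = 0x0
rsvd:11 @ bit 0 → (0xa633>>0)&0x7ff = 0x633
seq signed 3b, MSB=1: 5 - 8 = -3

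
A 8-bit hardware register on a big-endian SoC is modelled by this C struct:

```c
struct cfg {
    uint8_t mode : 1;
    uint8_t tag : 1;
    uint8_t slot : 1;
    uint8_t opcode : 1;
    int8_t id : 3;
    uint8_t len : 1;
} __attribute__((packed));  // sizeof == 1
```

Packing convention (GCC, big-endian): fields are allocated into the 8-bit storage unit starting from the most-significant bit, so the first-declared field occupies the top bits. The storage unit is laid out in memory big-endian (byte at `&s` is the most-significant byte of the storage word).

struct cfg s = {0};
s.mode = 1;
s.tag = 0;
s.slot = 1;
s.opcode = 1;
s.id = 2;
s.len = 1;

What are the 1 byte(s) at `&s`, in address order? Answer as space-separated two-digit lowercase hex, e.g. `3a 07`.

b5

[7+:1] mode=1 & 0x1 = 0x1; word=0x80
[6+:1] tag=0 & 0x1 = 0x0; word=0x80
[5+:1] slot=1 & 0x1 = 0x1; word=0xa0
[4+:1] opcode=1 & 0x1 = 0x1; word=0xb0
[1+:3] id=2 & 0x7 = 0x2; word=0xb4
[0+:1] len=1 & 0x1 = 0x1; word=0xb5
word = 0xb5 → big-endian bytes:
  [0]=0xb5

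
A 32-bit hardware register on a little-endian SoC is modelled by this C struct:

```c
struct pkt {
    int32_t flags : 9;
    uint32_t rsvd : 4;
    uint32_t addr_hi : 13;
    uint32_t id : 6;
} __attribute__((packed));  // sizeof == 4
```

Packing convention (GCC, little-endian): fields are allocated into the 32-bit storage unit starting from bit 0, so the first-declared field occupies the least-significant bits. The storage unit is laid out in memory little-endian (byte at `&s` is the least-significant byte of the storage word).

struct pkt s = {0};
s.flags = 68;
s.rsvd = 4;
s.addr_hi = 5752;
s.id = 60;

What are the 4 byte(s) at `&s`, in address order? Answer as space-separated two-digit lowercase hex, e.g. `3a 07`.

44 08 cf f2

[0+:9] flags=68 & 0x1ff = 0x44; word=0x00000044
[9+:4] rsvd=4 & 0xf = 0x4; word=0x00000844
[13+:13] addr_hi=5752 & 0x1fff = 0x1678; word=0x02cf0844
[26+:6] id=60 & 0x3f = 0x3c; word=0xf2cf0844
word = 0xf2cf0844 → little-endian bytes:
  [0]=0x44  [1]=0x08  [2]=0xcf  [3]=0xf2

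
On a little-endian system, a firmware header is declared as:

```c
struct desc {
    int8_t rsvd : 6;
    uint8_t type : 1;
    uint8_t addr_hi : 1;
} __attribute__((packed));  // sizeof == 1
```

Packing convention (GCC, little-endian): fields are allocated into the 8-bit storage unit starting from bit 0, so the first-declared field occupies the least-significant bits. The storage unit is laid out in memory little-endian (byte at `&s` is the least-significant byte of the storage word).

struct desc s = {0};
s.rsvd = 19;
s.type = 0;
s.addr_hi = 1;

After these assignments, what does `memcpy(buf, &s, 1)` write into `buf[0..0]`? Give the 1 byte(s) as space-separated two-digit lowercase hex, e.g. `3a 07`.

[0+:6] rsvd=19 & 0x3f = 0x13; word=0x13
[6+:1] type=0 & 0x1 = 0x0; word=0x13
[7+:1] addr_hi=1 & 0x1 = 0x1; word=0x93
word = 0x93 → little-endian bytes:
  [0]=0x93

93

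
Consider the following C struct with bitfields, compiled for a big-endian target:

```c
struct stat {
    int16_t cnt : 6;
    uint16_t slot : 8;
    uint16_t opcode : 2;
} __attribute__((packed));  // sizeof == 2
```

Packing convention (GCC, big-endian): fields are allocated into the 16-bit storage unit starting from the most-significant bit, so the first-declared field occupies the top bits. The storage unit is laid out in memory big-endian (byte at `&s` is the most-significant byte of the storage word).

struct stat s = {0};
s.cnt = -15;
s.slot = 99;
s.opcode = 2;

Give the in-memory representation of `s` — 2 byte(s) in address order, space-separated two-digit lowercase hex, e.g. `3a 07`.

c5 8e

cnt:6 = -15 → 0x31 << 10 → word 0xc400
slot:8 = 99 → 0x63 << 2 → word 0xc58c
opcode:2 = 2 → 0x2 << 0 → word 0xc58e
word = 0xc58e → big-endian bytes:
  [0]=0xc5  [1]=0x8e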